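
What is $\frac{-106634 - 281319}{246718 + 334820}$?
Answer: $- \frac{387953}{581538} \approx -0.66712$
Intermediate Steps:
$\frac{-106634 - 281319}{246718 + 334820} = - \frac{387953}{581538}$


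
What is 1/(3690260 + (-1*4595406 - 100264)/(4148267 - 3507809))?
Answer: 45747/168817988815 ≈ 2.7098e-7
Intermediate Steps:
1/(3690260 + (-1*4595406 - 100264)/(4148267 - 3507809)) = 1/(3690260 + (-4595406 - 100264)/640458) = 1/(3690260 - 4695670*1/640458) = 1/(3690260 - 335405/45747) = 1/(168817988815/45747) = 45747/168817988815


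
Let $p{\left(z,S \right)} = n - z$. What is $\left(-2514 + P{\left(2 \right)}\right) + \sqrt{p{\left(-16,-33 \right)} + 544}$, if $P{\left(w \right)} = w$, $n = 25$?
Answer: $-2512 + 3 \sqrt{65} \approx -2487.8$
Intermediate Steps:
$p{\left(z,S \right)} = 25 - z$
$\left(-2514 + P{\left(2 \right)}\right) + \sqrt{p{\left(-16,-33 \right)} + 544} = \left(-2514 + 2\right) + \sqrt{\left(25 - -16\right) + 544} = -2512 + \sqrt{\left(25 + 16\right) + 544} = -2512 + \sqrt{41 + 544} = -2512 + \sqrt{585} = -2512 + 3 \sqrt{65}$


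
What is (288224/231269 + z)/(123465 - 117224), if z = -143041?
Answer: -33080660805/1443349829 ≈ -22.919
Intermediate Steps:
(288224/231269 + z)/(123465 - 117224) = (288224/231269 - 143041)/(123465 - 117224) = (288224*(1/231269) - 143041)/6241 = (288224/231269 - 143041)*(1/6241) = -33080660805/231269*1/6241 = -33080660805/1443349829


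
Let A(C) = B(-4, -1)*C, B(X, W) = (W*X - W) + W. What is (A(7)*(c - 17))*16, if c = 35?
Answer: 8064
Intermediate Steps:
B(X, W) = W*X (B(X, W) = (-W + W*X) + W = W*X)
A(C) = 4*C (A(C) = (-1*(-4))*C = 4*C)
(A(7)*(c - 17))*16 = ((4*7)*(35 - 17))*16 = (28*18)*16 = 504*16 = 8064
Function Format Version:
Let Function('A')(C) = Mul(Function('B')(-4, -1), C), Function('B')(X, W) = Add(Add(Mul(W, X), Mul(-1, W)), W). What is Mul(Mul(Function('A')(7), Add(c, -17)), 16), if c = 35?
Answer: 8064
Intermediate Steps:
Function('B')(X, W) = Mul(W, X) (Function('B')(X, W) = Add(Add(Mul(-1, W), Mul(W, X)), W) = Mul(W, X))
Function('A')(C) = Mul(4, C) (Function('A')(C) = Mul(Mul(-1, -4), C) = Mul(4, C))
Mul(Mul(Function('A')(7), Add(c, -17)), 16) = Mul(Mul(Mul(4, 7), Add(35, -17)), 16) = Mul(Mul(28, 18), 16) = Mul(504, 16) = 8064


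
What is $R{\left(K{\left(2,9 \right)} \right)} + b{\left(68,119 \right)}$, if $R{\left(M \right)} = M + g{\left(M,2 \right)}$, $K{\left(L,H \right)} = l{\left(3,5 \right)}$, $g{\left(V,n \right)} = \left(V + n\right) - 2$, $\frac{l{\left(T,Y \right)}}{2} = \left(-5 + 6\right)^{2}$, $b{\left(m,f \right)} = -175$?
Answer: $-171$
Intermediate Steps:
$l{\left(T,Y \right)} = 2$ ($l{\left(T,Y \right)} = 2 \left(-5 + 6\right)^{2} = 2 \cdot 1^{2} = 2 \cdot 1 = 2$)
$g{\left(V,n \right)} = -2 + V + n$
$K{\left(L,H \right)} = 2$
$R{\left(M \right)} = 2 M$ ($R{\left(M \right)} = M + \left(-2 + M + 2\right) = M + M = 2 M$)
$R{\left(K{\left(2,9 \right)} \right)} + b{\left(68,119 \right)} = 2 \cdot 2 - 175 = 4 - 175 = -171$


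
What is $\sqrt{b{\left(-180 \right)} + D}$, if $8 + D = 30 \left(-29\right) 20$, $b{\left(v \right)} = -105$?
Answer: $i \sqrt{17513} \approx 132.34 i$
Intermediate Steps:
$D = -17408$ ($D = -8 + 30 \left(-29\right) 20 = -8 - 17400 = -17408$)
$\sqrt{b{\left(-180 \right)} + D} = \sqrt{-105 - 17408} = \sqrt{-17513} = i \sqrt{17513}$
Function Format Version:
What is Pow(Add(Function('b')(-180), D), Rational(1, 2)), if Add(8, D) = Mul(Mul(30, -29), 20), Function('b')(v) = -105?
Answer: Mul(I, Pow(17513, Rational(1, 2))) ≈ Mul(132.34, I)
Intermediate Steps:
D = -17408 (D = Add(-8, Mul(Mul(30, -29), 20)) = Add(-8, Mul(-870, 20)) = Add(-8, -17400) = -17408)
Pow(Add(Function('b')(-180), D), Rational(1, 2)) = Pow(Add(-105, -17408), Rational(1, 2)) = Pow(-17513, Rational(1, 2)) = Mul(I, Pow(17513, Rational(1, 2)))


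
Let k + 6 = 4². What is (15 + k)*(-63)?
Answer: -1575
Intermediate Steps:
k = 10 (k = -6 + 4² = -6 + 16 = 10)
(15 + k)*(-63) = (15 + 10)*(-63) = 25*(-63) = -1575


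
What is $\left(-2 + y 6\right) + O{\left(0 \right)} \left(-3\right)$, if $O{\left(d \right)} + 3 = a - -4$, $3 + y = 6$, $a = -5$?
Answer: $28$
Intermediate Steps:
$y = 3$ ($y = -3 + 6 = 3$)
$O{\left(d \right)} = -4$ ($O{\left(d \right)} = -3 - 1 = -4$)
$\left(-2 + y 6\right) + O{\left(0 \right)} \left(-3\right) = \left(-2 + 3 \cdot 6\right) - -12 = \left(-2 + 18\right) + 12 = 16 + 12 = 28$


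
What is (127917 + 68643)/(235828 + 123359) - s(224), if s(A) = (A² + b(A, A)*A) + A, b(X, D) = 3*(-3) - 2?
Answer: -5739263824/119729 ≈ -47935.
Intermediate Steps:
b(X, D) = -11 (b(X, D) = -9 - 2 = -11)
s(A) = A² - 10*A (s(A) = (A² - 11*A) + A = A² - 10*A)
(127917 + 68643)/(235828 + 123359) - s(224) = (127917 + 68643)/(235828 + 123359) - 224*(-10 + 224) = 196560/359187 - 224*214 = 196560*(1/359187) - 1*47936 = 65520/119729 - 47936 = -5739263824/119729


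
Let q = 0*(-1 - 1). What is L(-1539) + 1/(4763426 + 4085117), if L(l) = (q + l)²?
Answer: 20957959914904/8848543 ≈ 2.3685e+6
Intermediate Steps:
q = 0 (q = 0*(-2) = 0)
L(l) = l² (L(l) = (0 + l)² = l²)
L(-1539) + 1/(4763426 + 4085117) = (-1539)² + 1/(4763426 + 4085117) = 2368521 + 1/8848543 = 20957959914904/8848543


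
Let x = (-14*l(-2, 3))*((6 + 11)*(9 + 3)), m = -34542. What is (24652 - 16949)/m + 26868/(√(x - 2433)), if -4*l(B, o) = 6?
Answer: -7703/34542 + 8956*√1851/617 ≈ 624.28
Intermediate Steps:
l(B, o) = -3/2 (l(B, o) = -¼*6 = -3/2)
x = 4284 (x = (-14*(-3/2))*((6 + 11)*(9 + 3)) = 21*(17*12) = 21*204 = 4284)
(24652 - 16949)/m + 26868/(√(x - 2433)) = (24652 - 16949)/(-34542) + 26868/(√(4284 - 2433)) = 7703*(-1/34542) + 26868/(√1851) = -7703/34542 + 26868*(√1851/1851) = -7703/34542 + 8956*√1851/617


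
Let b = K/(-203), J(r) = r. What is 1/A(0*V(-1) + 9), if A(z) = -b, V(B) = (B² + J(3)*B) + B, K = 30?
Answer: 203/30 ≈ 6.7667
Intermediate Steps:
V(B) = B² + 4*B (V(B) = (B² + 3*B) + B = B² + 4*B)
b = -30/203 (b = 30/(-203) = 30*(-1/203) = -30/203 ≈ -0.14778)
A(z) = 30/203 (A(z) = -1*(-30/203) = 30/203)
1/A(0*V(-1) + 9) = 1/(30/203) = 203/30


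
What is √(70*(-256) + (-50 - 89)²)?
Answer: √1401 ≈ 37.430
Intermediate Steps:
√(70*(-256) + (-50 - 89)²) = √(-17920 + (-139)²) = √(-17920 + 19321) = √1401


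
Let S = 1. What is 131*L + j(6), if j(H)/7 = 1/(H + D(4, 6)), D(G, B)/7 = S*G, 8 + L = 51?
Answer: 191529/34 ≈ 5633.2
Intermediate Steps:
L = 43 (L = -8 + 51 = 43)
D(G, B) = 7*G (D(G, B) = 7*(1*G) = 7*G)
j(H) = 7/(28 + H) (j(H) = 7/(H + 7*4) = 7/(H + 28) = 7/(28 + H))
131*L + j(6) = 131*43 + 7/(28 + 6) = 5633 + 7/34 = 191529/34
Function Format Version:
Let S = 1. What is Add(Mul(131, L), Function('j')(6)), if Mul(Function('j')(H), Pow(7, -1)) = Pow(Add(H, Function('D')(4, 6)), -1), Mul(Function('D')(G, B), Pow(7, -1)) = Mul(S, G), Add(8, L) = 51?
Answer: Rational(191529, 34) ≈ 5633.2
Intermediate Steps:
L = 43 (L = Add(-8, 51) = 43)
Function('D')(G, B) = Mul(7, G) (Function('D')(G, B) = Mul(7, Mul(1, G)) = Mul(7, G))
Function('j')(H) = Mul(7, Pow(Add(28, H), -1)) (Function('j')(H) = Mul(7, Pow(Add(H, Mul(7, 4)), -1)) = Mul(7, Pow(Add(H, 28), -1)) = Mul(7, Pow(Add(28, H), -1)))
Add(Mul(131, L), Function('j')(6)) = Add(Mul(131, 43), Mul(7, Pow(Add(28, 6), -1))) = Add(5633, Mul(7, Pow(34, -1))) = Add(5633, Mul(7, Rational(1, 34))) = Add(5633, Rational(7, 34)) = Rational(191529, 34)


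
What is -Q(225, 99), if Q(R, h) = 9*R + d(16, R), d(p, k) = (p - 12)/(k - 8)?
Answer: -439429/217 ≈ -2025.0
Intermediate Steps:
d(p, k) = (-12 + p)/(-8 + k)
Q(R, h) = 4/(-8 + R) + 9*R (Q(R, h) = 9*R + (-12 + 16)/(-8 + R) = 9*R + 4/(-8 + R) = 4/(-8 + R) + 9*R)
-Q(225, 99) = -(4 + 9*225*(-8 + 225))/(-8 + 225) = -(4 + 9*225*217)/217 = -(4 + 439425)/217 = -439429/217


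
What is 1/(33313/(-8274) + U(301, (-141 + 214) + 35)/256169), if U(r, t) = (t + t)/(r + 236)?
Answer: -54199724682/218220295405 ≈ -0.24837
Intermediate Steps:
U(r, t) = 2*t/(236 + r) (U(r, t) = (2*t)/(236 + r) = 2*t/(236 + r))
1/(33313/(-8274) + U(301, (-141 + 214) + 35)/256169) = 1/(33313/(-8274) + (2*((-141 + 214) + 35)/(236 + 301))/256169) = 1/(33313*(-1/8274) + (2*(73 + 35)/537)*(1/256169)) = 1/(-4759/1182 + (2*108*(1/537))*(1/256169)) = 1/(-4759/1182 + (72/179)*(1/256169)) = 1/(-4759/1182 + 72/45854251) = 1/(-218220295405/54199724682) = -54199724682/218220295405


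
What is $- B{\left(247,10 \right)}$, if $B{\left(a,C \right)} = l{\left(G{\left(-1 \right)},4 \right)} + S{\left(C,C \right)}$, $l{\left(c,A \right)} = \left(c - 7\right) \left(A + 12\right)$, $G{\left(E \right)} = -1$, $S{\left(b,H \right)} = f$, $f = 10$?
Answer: $118$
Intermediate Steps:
$S{\left(b,H \right)} = 10$
$l{\left(c,A \right)} = \left(-7 + c\right) \left(12 + A\right)$
$B{\left(a,C \right)} = -118$ ($B{\left(a,C \right)} = \left(-84 - 28 + 12 \left(-1\right) + 4 \left(-1\right)\right) + 10 = \left(-84 - 28 - 12 - 4\right) + 10 = -128 + 10 = -118$)
$- B{\left(247,10 \right)} = \left(-1\right) \left(-118\right) = 118$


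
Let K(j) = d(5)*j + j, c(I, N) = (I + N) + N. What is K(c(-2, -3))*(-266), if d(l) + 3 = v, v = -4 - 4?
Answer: -21280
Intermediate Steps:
c(I, N) = I + 2*N
v = -8
d(l) = -11 (d(l) = -3 - 8 = -11)
K(j) = -10*j (K(j) = -11*j + j = -10*j)
K(c(-2, -3))*(-266) = -10*(-2 + 2*(-3))*(-266) = -10*(-2 - 6)*(-266) = -10*(-8)*(-266) = 80*(-266) = -21280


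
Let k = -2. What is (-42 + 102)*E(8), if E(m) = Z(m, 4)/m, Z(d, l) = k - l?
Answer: -45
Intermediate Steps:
Z(d, l) = -2 - l
E(m) = -6/m (E(m) = (-2 - 1*4)/m = (-2 - 4)/m = -6/m)
(-42 + 102)*E(8) = (-42 + 102)*(-6/8) = 60*(-6*⅛) = 60*(-¾) = -45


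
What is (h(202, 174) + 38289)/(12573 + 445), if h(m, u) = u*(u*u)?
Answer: 5306313/13018 ≈ 407.61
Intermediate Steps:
h(m, u) = u³ (h(m, u) = u*u² = u³)
(h(202, 174) + 38289)/(12573 + 445) = (174³ + 38289)/(12573 + 445) = (5268024 + 38289)/13018 = 5306313*(1/13018) = 5306313/13018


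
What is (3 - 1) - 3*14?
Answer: -40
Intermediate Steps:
(3 - 1) - 3*14 = 2 - 42 = -40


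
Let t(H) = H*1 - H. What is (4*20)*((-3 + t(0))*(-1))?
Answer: 240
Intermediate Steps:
t(H) = 0 (t(H) = H - H = 0)
(4*20)*((-3 + t(0))*(-1)) = (4*20)*((-3 + 0)*(-1)) = 80*(-3*(-1)) = 80*3 = 240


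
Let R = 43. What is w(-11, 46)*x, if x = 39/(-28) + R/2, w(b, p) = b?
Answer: -6193/28 ≈ -221.18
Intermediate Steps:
x = 563/28 (x = 39/(-28) + 43/2 = 39*(-1/28) + 43*(1/2) = -39/28 + 43/2 = 563/28 ≈ 20.107)
w(-11, 46)*x = -11*563/28 = -6193/28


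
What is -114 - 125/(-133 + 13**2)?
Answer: -4229/36 ≈ -117.47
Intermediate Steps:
-114 - 125/(-133 + 13**2) = -114 - 125/(-133 + 169) = -114 - 125/36 = -4229/36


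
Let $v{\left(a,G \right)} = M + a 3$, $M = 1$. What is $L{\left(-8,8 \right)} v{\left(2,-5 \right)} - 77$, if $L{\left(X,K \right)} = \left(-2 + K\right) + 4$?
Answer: $-7$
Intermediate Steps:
$L{\left(X,K \right)} = 2 + K$
$v{\left(a,G \right)} = 1 + 3 a$ ($v{\left(a,G \right)} = 1 + a 3 = 1 + 3 a$)
$L{\left(-8,8 \right)} v{\left(2,-5 \right)} - 77 = \left(2 + 8\right) \left(1 + 3 \cdot 2\right) - 77 = 10 \left(1 + 6\right) - 77 = 10 \cdot 7 - 77 = 70 - 77 = -7$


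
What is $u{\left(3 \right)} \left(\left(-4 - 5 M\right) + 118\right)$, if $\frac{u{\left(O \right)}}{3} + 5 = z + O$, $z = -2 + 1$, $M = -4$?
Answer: $-1206$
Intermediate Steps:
$z = -1$
$u{\left(O \right)} = -18 + 3 O$ ($u{\left(O \right)} = -15 + 3 \left(-1 + O\right) = -15 + \left(-3 + 3 O\right) = -18 + 3 O$)
$u{\left(3 \right)} \left(\left(-4 - 5 M\right) + 118\right) = \left(-18 + 3 \cdot 3\right) \left(\left(-4 - -20\right) + 118\right) = \left(-18 + 9\right) \left(\left(-4 + 20\right) + 118\right) = - 9 \left(16 + 118\right) = \left(-9\right) 134 = -1206$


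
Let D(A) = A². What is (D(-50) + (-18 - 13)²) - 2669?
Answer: 792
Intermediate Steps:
(D(-50) + (-18 - 13)²) - 2669 = ((-50)² + (-18 - 13)²) - 2669 = (2500 + (-31)²) - 2669 = (2500 + 961) - 2669 = 3461 - 2669 = 792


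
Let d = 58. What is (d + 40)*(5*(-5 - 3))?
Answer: -3920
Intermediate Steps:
(d + 40)*(5*(-5 - 3)) = (58 + 40)*(5*(-5 - 3)) = 98*(5*(-8)) = 98*(-40) = -3920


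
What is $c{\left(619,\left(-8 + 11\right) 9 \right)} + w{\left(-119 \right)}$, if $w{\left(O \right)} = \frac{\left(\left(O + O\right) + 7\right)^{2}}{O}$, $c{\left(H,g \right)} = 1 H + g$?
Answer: $\frac{3359}{17} \approx 197.59$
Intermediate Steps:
$c{\left(H,g \right)} = H + g$
$w{\left(O \right)} = \frac{\left(7 + 2 O\right)^{2}}{O}$ ($w{\left(O \right)} = \frac{\left(2 O + 7\right)^{2}}{O} = \frac{\left(7 + 2 O\right)^{2}}{O}$)
$c{\left(619,\left(-8 + 11\right) 9 \right)} + w{\left(-119 \right)} = \left(619 + \left(-8 + 11\right) 9\right) + \frac{\left(7 + 2 \left(-119\right)\right)^{2}}{-119} = \left(619 + 3 \cdot 9\right) - \frac{\left(7 - 238\right)^{2}}{119} = \left(619 + 27\right) - \frac{\left(-231\right)^{2}}{119} = 646 - \frac{7623}{17} = \frac{3359}{17}$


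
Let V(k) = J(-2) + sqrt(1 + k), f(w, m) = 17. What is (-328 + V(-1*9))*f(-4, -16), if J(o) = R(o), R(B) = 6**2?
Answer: -4964 + 34*I*sqrt(2) ≈ -4964.0 + 48.083*I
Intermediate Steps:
R(B) = 36
J(o) = 36
V(k) = 36 + sqrt(1 + k)
(-328 + V(-1*9))*f(-4, -16) = (-328 + (36 + sqrt(1 - 1*9)))*17 = (-328 + (36 + sqrt(1 - 9)))*17 = (-328 + (36 + sqrt(-8)))*17 = (-328 + (36 + 2*I*sqrt(2)))*17 = (-292 + 2*I*sqrt(2))*17 = -4964 + 34*I*sqrt(2)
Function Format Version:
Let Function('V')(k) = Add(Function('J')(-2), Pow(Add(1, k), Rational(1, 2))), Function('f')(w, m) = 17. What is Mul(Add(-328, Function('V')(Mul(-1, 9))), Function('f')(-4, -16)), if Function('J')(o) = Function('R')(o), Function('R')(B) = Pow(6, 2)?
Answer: Add(-4964, Mul(34, I, Pow(2, Rational(1, 2)))) ≈ Add(-4964.0, Mul(48.083, I))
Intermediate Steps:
Function('R')(B) = 36
Function('J')(o) = 36
Function('V')(k) = Add(36, Pow(Add(1, k), Rational(1, 2)))
Mul(Add(-328, Function('V')(Mul(-1, 9))), Function('f')(-4, -16)) = Mul(Add(-328, Add(36, Pow(Add(1, Mul(-1, 9)), Rational(1, 2)))), 17) = Mul(Add(-328, Add(36, Pow(Add(1, -9), Rational(1, 2)))), 17) = Mul(Add(-328, Add(36, Pow(-8, Rational(1, 2)))), 17) = Mul(Add(-328, Add(36, Mul(2, I, Pow(2, Rational(1, 2))))), 17) = Mul(Add(-292, Mul(2, I, Pow(2, Rational(1, 2)))), 17) = Add(-4964, Mul(34, I, Pow(2, Rational(1, 2))))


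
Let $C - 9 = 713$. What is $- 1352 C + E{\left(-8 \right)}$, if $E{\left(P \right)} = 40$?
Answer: $-976104$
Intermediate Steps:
$C = 722$ ($C = 9 + 713 = 722$)
$- 1352 C + E{\left(-8 \right)} = \left(-1352\right) 722 + 40 = -976144 + 40 = -976104$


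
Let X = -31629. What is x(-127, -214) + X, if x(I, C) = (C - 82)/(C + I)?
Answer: -10785193/341 ≈ -31628.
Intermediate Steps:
x(I, C) = (-82 + C)/(C + I)
x(-127, -214) + X = (-82 - 214)/(-214 - 127) - 31629 = -296/(-341) - 31629 = -1/341*(-296) - 31629 = 296/341 - 31629 = -10785193/341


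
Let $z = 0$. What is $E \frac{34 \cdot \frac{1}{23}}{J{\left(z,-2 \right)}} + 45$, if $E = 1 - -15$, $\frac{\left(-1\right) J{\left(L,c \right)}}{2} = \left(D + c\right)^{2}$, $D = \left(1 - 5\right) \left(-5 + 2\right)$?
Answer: $\frac{25807}{575} \approx 44.882$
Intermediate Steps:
$D = 12$ ($D = \left(-4\right) \left(-3\right) = 12$)
$J{\left(L,c \right)} = - 2 \left(12 + c\right)^{2}$
$E = 16$ ($E = 1 + 15 = 16$)
$E \frac{34 \cdot \frac{1}{23}}{J{\left(z,-2 \right)}} + 45 = 16 \frac{34 \cdot \frac{1}{23}}{\left(-2\right) \left(12 - 2\right)^{2}} + 45 = 16 \frac{34 \cdot \frac{1}{23}}{\left(-2\right) 10^{2}} + 45 = 16 \frac{34}{23 \left(\left(-2\right) 100\right)} + 45 = 16 \frac{34}{23 \left(-200\right)} + 45 = 16 \cdot \frac{34}{23} \left(- \frac{1}{200}\right) + 45 = 16 \left(- \frac{17}{2300}\right) + 45 = - \frac{68}{575} + 45 = \frac{25807}{575}$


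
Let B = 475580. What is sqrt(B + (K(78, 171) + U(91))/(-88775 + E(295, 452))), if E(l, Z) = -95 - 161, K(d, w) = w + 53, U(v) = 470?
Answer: sqrt(3769693825684866)/89031 ≈ 689.62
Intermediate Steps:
K(d, w) = 53 + w
E(l, Z) = -256
sqrt(B + (K(78, 171) + U(91))/(-88775 + E(295, 452))) = sqrt(475580 + ((53 + 171) + 470)/(-88775 - 256)) = sqrt(475580 + (224 + 470)/(-89031)) = sqrt(475580 + 694*(-1/89031)) = sqrt(475580 - 694/89031) = sqrt(42341362286/89031) = sqrt(3769693825684866)/89031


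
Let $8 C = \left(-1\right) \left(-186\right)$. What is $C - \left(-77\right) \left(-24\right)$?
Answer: $- \frac{7299}{4} \approx -1824.8$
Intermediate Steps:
$C = \frac{93}{4}$ ($C = \frac{\left(-1\right) \left(-186\right)}{8} = \frac{1}{8} \cdot 186 = \frac{93}{4} \approx 23.25$)
$C - \left(-77\right) \left(-24\right) = \frac{93}{4} - \left(-77\right) \left(-24\right) = \frac{93}{4} - 1848 = - \frac{7299}{4}$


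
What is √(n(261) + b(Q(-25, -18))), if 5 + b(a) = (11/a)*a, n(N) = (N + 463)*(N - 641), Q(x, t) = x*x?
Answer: I*√275114 ≈ 524.51*I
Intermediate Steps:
Q(x, t) = x²
n(N) = (-641 + N)*(463 + N) (n(N) = (463 + N)*(-641 + N) = (-641 + N)*(463 + N))
b(a) = 6 (b(a) = -5 + (11/a)*a = -5 + 11 = 6)
√(n(261) + b(Q(-25, -18))) = √((-296783 + 261² - 178*261) + 6) = √((-296783 + 68121 - 46458) + 6) = √(-275120 + 6) = √(-275114) = I*√275114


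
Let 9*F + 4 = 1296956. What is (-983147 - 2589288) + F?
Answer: -30854963/9 ≈ -3.4283e+6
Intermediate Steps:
F = 1296952/9 (F = -4/9 + (⅑)*1296956 = -4/9 + 1296956/9 = 1296952/9 ≈ 1.4411e+5)
(-983147 - 2589288) + F = (-983147 - 2589288) + 1296952/9 = -3572435 + 1296952/9 = -30854963/9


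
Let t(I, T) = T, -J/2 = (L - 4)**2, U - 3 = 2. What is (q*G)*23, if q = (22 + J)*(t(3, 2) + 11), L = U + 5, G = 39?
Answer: -583050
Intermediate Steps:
U = 5 (U = 3 + 2 = 5)
L = 10 (L = 5 + 5 = 10)
J = -72 (J = -2*(10 - 4)**2 = -2*6**2 = -2*36 = -72)
q = -650 (q = (22 - 72)*(2 + 11) = -50*13 = -650)
(q*G)*23 = -650*39*23 = -25350*23 = -583050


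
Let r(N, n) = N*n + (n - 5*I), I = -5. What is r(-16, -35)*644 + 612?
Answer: 354812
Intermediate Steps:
r(N, n) = 25 + n + N*n (r(N, n) = N*n + (n - 5*(-5)) = N*n + (n + 25) = N*n + (25 + n) = 25 + n + N*n)
r(-16, -35)*644 + 612 = (25 - 35 - 16*(-35))*644 + 612 = (25 - 35 + 560)*644 + 612 = 550*644 + 612 = 354200 + 612 = 354812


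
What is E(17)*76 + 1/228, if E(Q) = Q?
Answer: 294577/228 ≈ 1292.0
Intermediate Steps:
E(17)*76 + 1/228 = 17*76 + 1/228 = 1292 + 1/228 = 294577/228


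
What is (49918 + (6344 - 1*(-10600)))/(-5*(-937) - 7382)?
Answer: -66862/2697 ≈ -24.791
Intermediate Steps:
(49918 + (6344 - 1*(-10600)))/(-5*(-937) - 7382) = (49918 + (6344 + 10600))/(4685 - 7382) = (49918 + 16944)/(-2697) = 66862*(-1/2697) = -66862/2697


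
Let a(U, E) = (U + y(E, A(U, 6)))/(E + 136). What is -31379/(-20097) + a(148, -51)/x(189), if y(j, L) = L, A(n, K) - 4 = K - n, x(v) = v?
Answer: 1600967/1024947 ≈ 1.5620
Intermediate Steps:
A(n, K) = 4 + K - n (A(n, K) = 4 + (K - n) = 4 + K - n)
a(U, E) = 10/(136 + E) (a(U, E) = (U + (4 + 6 - U))/(E + 136) = (U + (10 - U))/(136 + E) = 10/(136 + E))
-31379/(-20097) + a(148, -51)/x(189) = -31379/(-20097) + (10/(136 - 51))/189 = -31379*(-1/20097) + (10/85)*(1/189) = 31379/20097 + (10*(1/85))*(1/189) = 31379/20097 + (2/17)*(1/189) = 31379/20097 + 2/3213 = 1600967/1024947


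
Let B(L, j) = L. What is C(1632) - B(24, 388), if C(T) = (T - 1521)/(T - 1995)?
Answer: -2941/121 ≈ -24.306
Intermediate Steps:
C(T) = (-1521 + T)/(-1995 + T)
C(1632) - B(24, 388) = (-1521 + 1632)/(-1995 + 1632) - 1*24 = 111/(-363) - 24 = -1/363*111 - 24 = -37/121 - 24 = -2941/121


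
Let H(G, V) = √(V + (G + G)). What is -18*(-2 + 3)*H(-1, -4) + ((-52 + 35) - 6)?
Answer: -23 - 18*I*√6 ≈ -23.0 - 44.091*I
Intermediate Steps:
H(G, V) = √(V + 2*G)
-18*(-2 + 3)*H(-1, -4) + ((-52 + 35) - 6) = -18*(-2 + 3)*√(-4 + 2*(-1)) + ((-52 + 35) - 6) = -18*√(-4 - 2) + (-17 - 6) = -18*√(-6) - 23 = -18*I*√6 - 23 = -23 - 18*I*√6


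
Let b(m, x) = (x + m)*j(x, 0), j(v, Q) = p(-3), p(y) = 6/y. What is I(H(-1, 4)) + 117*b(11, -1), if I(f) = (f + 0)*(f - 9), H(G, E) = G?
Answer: -2330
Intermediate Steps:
j(v, Q) = -2 (j(v, Q) = 6/(-3) = 6*(-1/3) = -2)
b(m, x) = -2*m - 2*x (b(m, x) = (x + m)*(-2) = (m + x)*(-2) = -2*m - 2*x)
I(f) = f*(-9 + f)
I(H(-1, 4)) + 117*b(11, -1) = -(-9 - 1) + 117*(-2*11 - 2*(-1)) = -1*(-10) + 117*(-22 + 2) = 10 + 117*(-20) = 10 - 2340 = -2330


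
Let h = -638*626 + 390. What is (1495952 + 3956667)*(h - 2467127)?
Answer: -15627887631375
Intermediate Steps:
h = -398998 (h = -399388 + 390 = -398998)
(1495952 + 3956667)*(h - 2467127) = (1495952 + 3956667)*(-398998 - 2467127) = 5452619*(-2866125) = -15627887631375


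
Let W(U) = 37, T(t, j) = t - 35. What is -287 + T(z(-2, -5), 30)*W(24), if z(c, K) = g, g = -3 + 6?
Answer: -1471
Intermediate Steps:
g = 3
z(c, K) = 3
T(t, j) = -35 + t
-287 + T(z(-2, -5), 30)*W(24) = -287 + (-35 + 3)*37 = -287 - 32*37 = -287 - 1184 = -1471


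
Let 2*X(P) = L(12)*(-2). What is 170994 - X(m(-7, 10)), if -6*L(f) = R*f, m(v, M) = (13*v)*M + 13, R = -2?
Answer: 170998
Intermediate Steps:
m(v, M) = 13 + 13*M*v (m(v, M) = 13*M*v + 13 = 13 + 13*M*v)
L(f) = f/3 (L(f) = -(-1)*f/3 = f/3)
X(P) = -4 (X(P) = (((1/3)*12)*(-2))/2 = (4*(-2))/2 = (1/2)*(-8) = -4)
170994 - X(m(-7, 10)) = 170994 - 1*(-4) = 170994 + 4 = 170998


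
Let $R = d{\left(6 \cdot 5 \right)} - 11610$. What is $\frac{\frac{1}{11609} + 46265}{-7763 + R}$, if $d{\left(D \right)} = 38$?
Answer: $- \frac{537090386}{224460015} \approx -2.3928$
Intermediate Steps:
$R = -11572$ ($R = 38 - 11610 = -11572$)
$\frac{\frac{1}{11609} + 46265}{-7763 + R} = \frac{\frac{1}{11609} + 46265}{-7763 - 11572} = \frac{\frac{1}{11609} + 46265}{-19335} = \frac{537090386}{11609} \left(- \frac{1}{19335}\right) = - \frac{537090386}{224460015}$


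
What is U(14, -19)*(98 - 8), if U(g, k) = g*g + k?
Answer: 15930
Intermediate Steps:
U(g, k) = k + g**2 (U(g, k) = g**2 + k = k + g**2)
U(14, -19)*(98 - 8) = (-19 + 14**2)*(98 - 8) = (-19 + 196)*90 = 177*90 = 15930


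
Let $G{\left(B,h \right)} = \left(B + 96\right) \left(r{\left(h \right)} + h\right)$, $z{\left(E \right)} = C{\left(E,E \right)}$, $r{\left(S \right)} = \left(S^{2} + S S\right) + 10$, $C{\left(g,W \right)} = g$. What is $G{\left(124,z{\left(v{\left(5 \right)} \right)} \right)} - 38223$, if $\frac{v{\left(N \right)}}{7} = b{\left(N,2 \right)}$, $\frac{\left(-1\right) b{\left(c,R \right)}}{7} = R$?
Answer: $4168177$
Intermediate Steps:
$b{\left(c,R \right)} = - 7 R$
$v{\left(N \right)} = -98$ ($v{\left(N \right)} = 7 \left(\left(-7\right) 2\right) = 7 \left(-14\right) = -98$)
$r{\left(S \right)} = 10 + 2 S^{2}$ ($r{\left(S \right)} = \left(S^{2} + S^{2}\right) + 10 = 2 S^{2} + 10 = 10 + 2 S^{2}$)
$z{\left(E \right)} = E$
$G{\left(B,h \right)} = \left(96 + B\right) \left(10 + h + 2 h^{2}\right)$ ($G{\left(B,h \right)} = \left(B + 96\right) \left(\left(10 + 2 h^{2}\right) + h\right) = \left(96 + B\right) \left(10 + h + 2 h^{2}\right)$)
$G{\left(124,z{\left(v{\left(5 \right)} \right)} \right)} - 38223 = \left(960 + 96 \left(-98\right) + 192 \left(-98\right)^{2} + 124 \left(-98\right) + 2 \cdot 124 \left(5 + \left(-98\right)^{2}\right)\right) - 38223 = \left(960 - 9408 + 192 \cdot 9604 - 12152 + 2 \cdot 124 \left(5 + 9604\right)\right) - 38223 = \left(960 - 9408 + 1843968 - 12152 + 2 \cdot 124 \cdot 9609\right) - 38223 = \left(960 - 9408 + 1843968 - 12152 + 2383032\right) - 38223 = 4206400 - 38223 = 4168177$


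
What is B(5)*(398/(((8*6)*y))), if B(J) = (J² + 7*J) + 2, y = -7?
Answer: -6169/84 ≈ -73.440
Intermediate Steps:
B(J) = 2 + J² + 7*J
B(5)*(398/(((8*6)*y))) = (2 + 5² + 7*5)*(398/(((8*6)*(-7)))) = (2 + 25 + 35)*(398/((48*(-7)))) = 62*(398/(-336)) = 62*(398*(-1/336)) = 62*(-199/168) = -6169/84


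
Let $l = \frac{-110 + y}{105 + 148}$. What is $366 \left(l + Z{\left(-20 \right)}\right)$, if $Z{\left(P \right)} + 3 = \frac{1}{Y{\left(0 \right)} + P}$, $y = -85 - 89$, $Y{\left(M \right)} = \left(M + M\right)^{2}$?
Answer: $- \frac{3863679}{2530} \approx -1527.1$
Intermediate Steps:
$Y{\left(M \right)} = 4 M^{2}$ ($Y{\left(M \right)} = \left(2 M\right)^{2} = 4 M^{2}$)
$y = -174$ ($y = -85 - 89 = -174$)
$Z{\left(P \right)} = -3 + \frac{1}{P}$ ($Z{\left(P \right)} = -3 + \frac{1}{4 \cdot 0^{2} + P} = -3 + \frac{1}{4 \cdot 0 + P} = -3 + \frac{1}{0 + P} = -3 + \frac{1}{P}$)
$l = - \frac{284}{253}$ ($l = \frac{-110 - 174}{105 + 148} = - \frac{284}{253} \approx -1.1225$)
$366 \left(l + Z{\left(-20 \right)}\right) = 366 \left(- \frac{284}{253} - \left(3 - \frac{1}{-20}\right)\right) = 366 \left(- \frac{284}{253} - \frac{61}{20}\right) = 366 \left(- \frac{21113}{5060}\right) = - \frac{3863679}{2530}$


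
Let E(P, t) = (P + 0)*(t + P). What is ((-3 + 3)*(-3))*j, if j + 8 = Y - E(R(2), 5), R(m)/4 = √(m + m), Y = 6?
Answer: 0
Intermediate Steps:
R(m) = 4*√2*√m (R(m) = 4*√(m + m) = 4*√(2*m) = 4*(√2*√m) = 4*√2*√m)
E(P, t) = P*(P + t)
j = -106 (j = -8 + (6 - 4*√2*√2*(4*√2*√2 + 5)) = -8 + (6 - 8*(8 + 5)) = -8 + (6 - 8*13) = -8 + (6 - 1*104) = -8 + (6 - 104) = -8 - 98 = -106)
((-3 + 3)*(-3))*j = ((-3 + 3)*(-3))*(-106) = (0*(-3))*(-106) = 0*(-106) = 0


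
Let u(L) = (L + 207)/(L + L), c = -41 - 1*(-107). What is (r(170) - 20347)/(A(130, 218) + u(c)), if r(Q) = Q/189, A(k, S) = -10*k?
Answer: 13015244/830277 ≈ 15.676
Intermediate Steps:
c = 66 (c = -41 + 107 = 66)
r(Q) = Q/189 (r(Q) = Q*(1/189) = Q/189)
u(L) = (207 + L)/(2*L) (u(L) = (207 + L)/((2*L)) = (207 + L)*(1/(2*L)) = (207 + L)/(2*L))
(r(170) - 20347)/(A(130, 218) + u(c)) = ((1/189)*170 - 20347)/(-10*130 + (1/2)*(207 + 66)/66) = (170/189 - 20347)/(-1300 + (1/2)*(1/66)*273) = -3845413/(189*(-1300 + 91/44)) = -3845413/(189*(-57109/44)) = -3845413/189*(-44/57109) = 13015244/830277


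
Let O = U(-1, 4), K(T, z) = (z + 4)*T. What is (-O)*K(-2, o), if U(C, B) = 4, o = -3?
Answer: 8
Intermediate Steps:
K(T, z) = T*(4 + z) (K(T, z) = (4 + z)*T = T*(4 + z))
O = 4
(-O)*K(-2, o) = (-1*4)*(-2*(4 - 3)) = -(-8) = -4*(-2) = 8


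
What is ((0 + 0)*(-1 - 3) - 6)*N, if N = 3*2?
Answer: -36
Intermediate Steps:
N = 6
((0 + 0)*(-1 - 3) - 6)*N = ((0 + 0)*(-1 - 3) - 6)*6 = (0*(-4) - 6)*6 = (0 - 6)*6 = -6*6 = -36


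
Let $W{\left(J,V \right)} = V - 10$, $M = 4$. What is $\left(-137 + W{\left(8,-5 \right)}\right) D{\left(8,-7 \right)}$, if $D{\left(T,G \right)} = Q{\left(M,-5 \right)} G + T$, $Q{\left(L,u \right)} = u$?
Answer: $-6536$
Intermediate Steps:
$W{\left(J,V \right)} = -10 + V$
$D{\left(T,G \right)} = T - 5 G$ ($D{\left(T,G \right)} = - 5 G + T = T - 5 G$)
$\left(-137 + W{\left(8,-5 \right)}\right) D{\left(8,-7 \right)} = \left(-137 - 15\right) \left(8 - -35\right) = \left(-137 - 15\right) \left(8 + 35\right) = \left(-152\right) 43 = -6536$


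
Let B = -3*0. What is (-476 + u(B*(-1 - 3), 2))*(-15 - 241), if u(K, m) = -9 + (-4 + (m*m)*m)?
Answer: 123136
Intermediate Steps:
B = 0
u(K, m) = -13 + m³ (u(K, m) = -9 + (-4 + m²*m) = -9 + (-4 + m³) = -13 + m³)
(-476 + u(B*(-1 - 3), 2))*(-15 - 241) = (-476 + (-13 + 2³))*(-15 - 241) = (-476 + (-13 + 8))*(-256) = (-476 - 5)*(-256) = -481*(-256) = 123136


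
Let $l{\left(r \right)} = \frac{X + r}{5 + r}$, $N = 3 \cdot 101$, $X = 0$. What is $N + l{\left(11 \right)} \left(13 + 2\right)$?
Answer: $\frac{5013}{16} \approx 313.31$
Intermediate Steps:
$N = 303$
$l{\left(r \right)} = \frac{r}{5 + r}$ ($l{\left(r \right)} = \frac{0 + r}{5 + r} = \frac{r}{5 + r}$)
$N + l{\left(11 \right)} \left(13 + 2\right) = 303 + \frac{11}{5 + 11} \left(13 + 2\right) = 303 + \frac{11}{16} \cdot 15 = 303 + \frac{165}{16} = \frac{5013}{16}$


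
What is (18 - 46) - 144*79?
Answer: -11404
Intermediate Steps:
(18 - 46) - 144*79 = -28 - 11376 = -11404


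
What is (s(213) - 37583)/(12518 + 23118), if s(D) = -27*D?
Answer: -21667/17818 ≈ -1.2160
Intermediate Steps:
(s(213) - 37583)/(12518 + 23118) = (-27*213 - 37583)/(12518 + 23118) = (-5751 - 37583)/35636 = -43334*1/35636 = -21667/17818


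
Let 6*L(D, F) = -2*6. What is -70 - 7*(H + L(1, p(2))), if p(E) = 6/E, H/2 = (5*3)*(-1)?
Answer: 154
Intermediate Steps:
H = -30 (H = 2*((5*3)*(-1)) = 2*(15*(-1)) = 2*(-15) = -30)
L(D, F) = -2 (L(D, F) = (-2*6)/6 = (⅙)*(-12) = -2)
-70 - 7*(H + L(1, p(2))) = -70 - 7*(-30 - 2) = -70 - 7*(-32) = -70 + 224 = 154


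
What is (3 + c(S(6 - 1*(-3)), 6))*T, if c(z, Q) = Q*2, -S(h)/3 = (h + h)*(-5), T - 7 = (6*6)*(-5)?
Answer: -2595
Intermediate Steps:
T = -173 (T = 7 + (6*6)*(-5) = 7 + 36*(-5) = 7 - 180 = -173)
S(h) = 30*h (S(h) = -3*(h + h)*(-5) = -3*2*h*(-5) = -(-30)*h = 30*h)
c(z, Q) = 2*Q
(3 + c(S(6 - 1*(-3)), 6))*T = (3 + 2*6)*(-173) = (3 + 12)*(-173) = 15*(-173) = -2595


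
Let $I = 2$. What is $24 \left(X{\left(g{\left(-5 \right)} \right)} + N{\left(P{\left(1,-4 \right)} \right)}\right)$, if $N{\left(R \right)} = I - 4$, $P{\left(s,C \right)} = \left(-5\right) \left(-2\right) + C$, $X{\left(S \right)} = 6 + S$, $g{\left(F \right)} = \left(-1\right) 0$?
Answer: $96$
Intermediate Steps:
$g{\left(F \right)} = 0$
$P{\left(s,C \right)} = 10 + C$
$N{\left(R \right)} = -2$ ($N{\left(R \right)} = 2 - 4 = -2$)
$24 \left(X{\left(g{\left(-5 \right)} \right)} + N{\left(P{\left(1,-4 \right)} \right)}\right) = 24 \left(\left(6 + 0\right) - 2\right) = 24 \left(6 - 2\right) = 24 \cdot 4 = 96$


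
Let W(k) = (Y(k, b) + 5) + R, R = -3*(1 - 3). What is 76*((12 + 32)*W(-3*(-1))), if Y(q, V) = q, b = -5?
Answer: 46816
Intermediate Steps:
R = 6 (R = -3*(-2) = 6)
W(k) = 11 + k (W(k) = (k + 5) + 6 = (5 + k) + 6 = 11 + k)
76*((12 + 32)*W(-3*(-1))) = 76*((12 + 32)*(11 - 3*(-1))) = 76*(44*(11 + 3)) = 76*(44*14) = 76*616 = 46816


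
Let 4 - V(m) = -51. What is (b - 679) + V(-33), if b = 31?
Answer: -593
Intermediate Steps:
V(m) = 55 (V(m) = 4 - 1*(-51) = 4 + 51 = 55)
(b - 679) + V(-33) = (31 - 679) + 55 = -648 + 55 = -593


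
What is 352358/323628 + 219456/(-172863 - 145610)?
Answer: 20597201483/51533390022 ≈ 0.39969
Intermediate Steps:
352358/323628 + 219456/(-172863 - 145610) = 352358*(1/323628) + 219456/(-318473) = 176179/161814 + 219456*(-1/318473) = 176179/161814 - 219456/318473 = 20597201483/51533390022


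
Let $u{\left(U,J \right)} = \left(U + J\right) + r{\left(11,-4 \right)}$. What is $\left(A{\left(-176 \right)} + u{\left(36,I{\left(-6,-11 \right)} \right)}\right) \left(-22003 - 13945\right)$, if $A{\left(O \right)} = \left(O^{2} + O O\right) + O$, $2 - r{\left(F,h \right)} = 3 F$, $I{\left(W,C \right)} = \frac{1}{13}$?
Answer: $- \frac{28871779992}{13} \approx -2.2209 \cdot 10^{9}$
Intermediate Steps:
$I{\left(W,C \right)} = \frac{1}{13}$
$r{\left(F,h \right)} = 2 - 3 F$
$u{\left(U,J \right)} = -31 + J + U$ ($u{\left(U,J \right)} = \left(U + J\right) + \left(2 - 33\right) = \left(J + U\right) + \left(2 - 33\right) = \left(J + U\right) - 31 = -31 + J + U$)
$A{\left(O \right)} = O + 2 O^{2}$ ($A{\left(O \right)} = \left(O^{2} + O^{2}\right) + O = 2 O^{2} + O = O + 2 O^{2}$)
$\left(A{\left(-176 \right)} + u{\left(36,I{\left(-6,-11 \right)} \right)}\right) \left(-22003 - 13945\right) = \left(- 176 \left(1 + 2 \left(-176\right)\right) + \left(-31 + \frac{1}{13} + 36\right)\right) \left(-22003 - 13945\right) = \left(- 176 \left(1 - 352\right) + \frac{66}{13}\right) \left(-35948\right) = \left(\left(-176\right) \left(-351\right) + \frac{66}{13}\right) \left(-35948\right) = \left(61776 + \frac{66}{13}\right) \left(-35948\right) = \frac{803154}{13} \left(-35948\right) = - \frac{28871779992}{13}$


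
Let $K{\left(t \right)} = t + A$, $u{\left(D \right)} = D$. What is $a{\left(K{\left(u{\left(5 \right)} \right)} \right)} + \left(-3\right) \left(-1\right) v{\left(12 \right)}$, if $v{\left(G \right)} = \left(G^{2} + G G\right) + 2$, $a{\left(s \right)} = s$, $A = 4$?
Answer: $879$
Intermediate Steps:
$K{\left(t \right)} = 4 + t$ ($K{\left(t \right)} = t + 4 = 4 + t$)
$v{\left(G \right)} = 2 + 2 G^{2}$ ($v{\left(G \right)} = \left(G^{2} + G^{2}\right) + 2 = 2 G^{2} + 2 = 2 + 2 G^{2}$)
$a{\left(K{\left(u{\left(5 \right)} \right)} \right)} + \left(-3\right) \left(-1\right) v{\left(12 \right)} = \left(4 + 5\right) + \left(-3\right) \left(-1\right) \left(2 + 2 \cdot 12^{2}\right) = 9 + 3 \left(2 + 2 \cdot 144\right) = 9 + 3 \left(2 + 288\right) = 9 + 3 \cdot 290 = 9 + 870 = 879$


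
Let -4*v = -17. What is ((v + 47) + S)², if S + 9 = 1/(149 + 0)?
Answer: 634284225/355216 ≈ 1785.6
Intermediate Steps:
v = 17/4 (v = -¼*(-17) = 17/4 ≈ 4.2500)
S = -1340/149 (S = -9 + 1/(149 + 0) = -9 + 1/149 = -1340/149 ≈ -8.9933)
((v + 47) + S)² = ((17/4 + 47) - 1340/149)² = (205/4 - 1340/149)² = (25185/596)² = 634284225/355216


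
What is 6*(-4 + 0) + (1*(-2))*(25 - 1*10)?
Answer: -54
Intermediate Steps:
6*(-4 + 0) + (1*(-2))*(25 - 1*10) = 6*(-4) - 2*(25 - 10) = -24 - 2*15 = -24 - 30 = -54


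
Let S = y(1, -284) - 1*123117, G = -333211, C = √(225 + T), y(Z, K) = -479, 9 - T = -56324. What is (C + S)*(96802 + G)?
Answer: 29219206764 - 236409*√56558 ≈ 2.9163e+10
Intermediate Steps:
T = 56333 (T = 9 - 1*(-56324) = 9 + 56324 = 56333)
C = √56558 (C = √(225 + 56333) = √56558 ≈ 237.82)
S = -123596 (S = -479 - 1*123117 = -479 - 123117 = -123596)
(C + S)*(96802 + G) = (√56558 - 123596)*(96802 - 333211) = (-123596 + √56558)*(-236409) = 29219206764 - 236409*√56558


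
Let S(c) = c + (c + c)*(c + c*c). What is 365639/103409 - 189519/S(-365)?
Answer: 35482253632706/10029449154485 ≈ 3.5378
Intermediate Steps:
S(c) = c + 2*c*(c + c²) (S(c) = c + (2*c)*(c + c²) = c + 2*c*(c + c²))
365639/103409 - 189519/S(-365) = 365639/103409 - 189519*(-1/(365*(1 + 2*(-365) + 2*(-365)²))) = 365639*(1/103409) - 189519*(-1/(365*(1 - 730 + 2*133225))) = 365639/103409 - 189519*(-1/(365*(1 - 730 + 266450))) = 365639/103409 - 189519/((-365*265721)) = 365639/103409 - 189519/(-96988165) = 365639/103409 - 189519*(-1/96988165) = 365639/103409 + 189519/96988165 = 35482253632706/10029449154485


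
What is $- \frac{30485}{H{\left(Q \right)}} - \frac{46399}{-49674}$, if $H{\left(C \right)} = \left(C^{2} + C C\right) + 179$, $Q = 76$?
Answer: $- \frac{970005221}{582725694} \approx -1.6646$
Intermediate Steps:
$H{\left(C \right)} = 179 + 2 C^{2}$ ($H{\left(C \right)} = \left(C^{2} + C^{2}\right) + 179 = 2 C^{2} + 179 = 179 + 2 C^{2}$)
$- \frac{30485}{H{\left(Q \right)}} - \frac{46399}{-49674} = - \frac{30485}{179 + 2 \cdot 76^{2}} - \frac{46399}{-49674} = - \frac{30485}{179 + 2 \cdot 5776} - - \frac{46399}{49674} = - \frac{30485}{179 + 11552} + \frac{46399}{49674} = - \frac{30485}{11731} + \frac{46399}{49674} = - \frac{970005221}{582725694}$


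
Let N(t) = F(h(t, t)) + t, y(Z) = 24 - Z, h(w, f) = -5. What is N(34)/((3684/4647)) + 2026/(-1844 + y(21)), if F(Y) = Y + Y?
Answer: 16488272/565187 ≈ 29.173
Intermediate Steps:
F(Y) = 2*Y
N(t) = -10 + t (N(t) = 2*(-5) + t = -10 + t)
N(34)/((3684/4647)) + 2026/(-1844 + y(21)) = (-10 + 34)/((3684/4647)) + 2026/(-1844 + (24 - 1*21)) = 24/((3684*(1/4647))) + 2026/(-1844 + (24 - 21)) = 24/(1228/1549) + 2026/(-1844 + 3) = 24*(1549/1228) + 2026/(-1841) = 9294/307 + 2026*(-1/1841) = 9294/307 - 2026/1841 = 16488272/565187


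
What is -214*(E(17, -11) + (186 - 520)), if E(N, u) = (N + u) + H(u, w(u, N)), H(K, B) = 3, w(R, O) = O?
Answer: 69550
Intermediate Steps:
E(N, u) = 3 + N + u (E(N, u) = (N + u) + 3 = 3 + N + u)
-214*(E(17, -11) + (186 - 520)) = -214*((3 + 17 - 11) + (186 - 520)) = -214*(9 - 334) = -214*(-325) = -1*(-69550) = 69550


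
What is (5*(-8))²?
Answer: 1600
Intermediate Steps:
(5*(-8))² = (-40)² = 1600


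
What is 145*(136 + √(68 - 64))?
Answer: 20010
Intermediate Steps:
145*(136 + √(68 - 64)) = 145*(136 + √4) = 145*(136 + 2) = 145*138 = 20010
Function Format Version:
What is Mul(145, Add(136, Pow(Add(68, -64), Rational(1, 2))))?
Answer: 20010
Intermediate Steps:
Mul(145, Add(136, Pow(Add(68, -64), Rational(1, 2)))) = Mul(145, Add(136, Pow(4, Rational(1, 2)))) = Mul(145, Add(136, 2)) = Mul(145, 138) = 20010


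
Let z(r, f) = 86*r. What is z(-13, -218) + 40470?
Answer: 39352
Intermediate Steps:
z(-13, -218) + 40470 = 86*(-13) + 40470 = -1118 + 40470 = 39352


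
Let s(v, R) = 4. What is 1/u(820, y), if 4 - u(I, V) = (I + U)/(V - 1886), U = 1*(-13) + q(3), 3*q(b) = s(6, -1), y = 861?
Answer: 123/589 ≈ 0.20883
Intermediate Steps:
q(b) = 4/3 (q(b) = (⅓)*4 = 4/3)
U = -35/3 (U = 1*(-13) + 4/3 = -13 + 4/3 = -35/3 ≈ -11.667)
u(I, V) = 4 - (-35/3 + I)/(-1886 + V) (u(I, V) = 4 - (I - 35/3)/(V - 1886) = 4 - (-35/3 + I)/(-1886 + V))
1/u(820, y) = 1/((-22597/3 - 1*820 + 4*861)/(-1886 + 861)) = 1/((-22597/3 - 820 + 3444)/(-1025)) = 1/(-1/1025*(-14725/3)) = 1/(589/123) = 123/589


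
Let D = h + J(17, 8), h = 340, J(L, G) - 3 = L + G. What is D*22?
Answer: 8096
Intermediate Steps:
J(L, G) = 3 + G + L (J(L, G) = 3 + (L + G) = 3 + (G + L) = 3 + G + L)
D = 368 (D = 340 + (3 + 8 + 17) = 340 + 28 = 368)
D*22 = 368*22 = 8096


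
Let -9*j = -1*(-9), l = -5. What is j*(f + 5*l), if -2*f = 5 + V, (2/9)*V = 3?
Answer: 137/4 ≈ 34.250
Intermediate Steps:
V = 27/2 (V = (9/2)*3 = 27/2 ≈ 13.500)
j = -1 (j = -(-1)*(-9)/9 = -1/9*9 = -1)
f = -37/4 (f = -(5 + 27/2)/2 = -1/2*37/2 = -37/4 ≈ -9.2500)
j*(f + 5*l) = -(-37/4 + 5*(-5)) = -(-37/4 - 25) = -1*(-137/4) = 137/4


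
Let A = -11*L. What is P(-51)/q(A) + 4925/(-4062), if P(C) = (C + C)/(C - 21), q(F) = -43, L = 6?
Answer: -435059/349332 ≈ -1.2454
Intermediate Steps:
A = -66 (A = -11*6 = -66)
P(C) = 2*C/(-21 + C) (P(C) = (2*C)/(-21 + C) = 2*C/(-21 + C))
P(-51)/q(A) + 4925/(-4062) = (2*(-51)/(-21 - 51))/(-43) + 4925/(-4062) = (2*(-51)/(-72))*(-1/43) + 4925*(-1/4062) = (2*(-51)*(-1/72))*(-1/43) - 4925/4062 = (17/12)*(-1/43) - 4925/4062 = -17/516 - 4925/4062 = -435059/349332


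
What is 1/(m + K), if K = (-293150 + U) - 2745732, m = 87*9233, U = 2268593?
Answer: 1/32982 ≈ 3.0320e-5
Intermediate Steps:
m = 803271
K = -770289 (K = (-293150 + 2268593) - 2745732 = 1975443 - 2745732 = -770289)
1/(m + K) = 1/(803271 - 770289) = 1/32982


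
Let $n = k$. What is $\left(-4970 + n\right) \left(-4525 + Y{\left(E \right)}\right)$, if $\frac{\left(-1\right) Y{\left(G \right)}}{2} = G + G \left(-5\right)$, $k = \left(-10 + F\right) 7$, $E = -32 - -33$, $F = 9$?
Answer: $22481109$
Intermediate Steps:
$E = 1$ ($E = -32 + 33 = 1$)
$k = -7$ ($k = \left(-10 + 9\right) 7 = \left(-1\right) 7 = -7$)
$Y{\left(G \right)} = 8 G$ ($Y{\left(G \right)} = - 2 \left(G + G \left(-5\right)\right) = - 2 \left(G - 5 G\right) = - 2 \left(- 4 G\right) = 8 G$)
$n = -7$
$\left(-4970 + n\right) \left(-4525 + Y{\left(E \right)}\right) = \left(-4970 - 7\right) \left(-4525 + 8 \cdot 1\right) = - 4977 \left(-4525 + 8\right) = \left(-4977\right) \left(-4517\right) = 22481109$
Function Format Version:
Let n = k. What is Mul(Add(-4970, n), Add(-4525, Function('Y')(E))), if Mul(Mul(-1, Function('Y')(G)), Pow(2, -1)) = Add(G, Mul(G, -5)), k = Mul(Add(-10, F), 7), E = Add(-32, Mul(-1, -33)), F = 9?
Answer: 22481109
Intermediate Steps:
E = 1 (E = Add(-32, 33) = 1)
k = -7 (k = Mul(Add(-10, 9), 7) = Mul(-1, 7) = -7)
Function('Y')(G) = Mul(8, G) (Function('Y')(G) = Mul(-2, Add(G, Mul(G, -5))) = Mul(-2, Add(G, Mul(-5, G))) = Mul(-2, Mul(-4, G)) = Mul(8, G))
n = -7
Mul(Add(-4970, n), Add(-4525, Function('Y')(E))) = Mul(Add(-4970, -7), Add(-4525, Mul(8, 1))) = Mul(-4977, Add(-4525, 8)) = Mul(-4977, -4517) = 22481109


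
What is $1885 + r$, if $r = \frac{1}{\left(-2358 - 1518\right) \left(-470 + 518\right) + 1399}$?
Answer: $\frac{348063364}{184649} \approx 1885.0$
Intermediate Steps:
$r = - \frac{1}{184649}$ ($r = \frac{1}{\left(-3876\right) 48 + 1399} = \frac{1}{-186048 + 1399} = \frac{1}{-184649} = - \frac{1}{184649} \approx -5.4157 \cdot 10^{-6}$)
$1885 + r = 1885 - \frac{1}{184649} = \frac{348063364}{184649}$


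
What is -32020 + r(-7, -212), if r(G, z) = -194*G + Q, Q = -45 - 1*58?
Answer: -30765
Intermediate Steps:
Q = -103 (Q = -45 - 58 = -103)
r(G, z) = -103 - 194*G (r(G, z) = -194*G - 103 = -103 - 194*G)
-32020 + r(-7, -212) = -32020 + (-103 - 194*(-7)) = -32020 + (-103 + 1358) = -32020 + 1255 = -30765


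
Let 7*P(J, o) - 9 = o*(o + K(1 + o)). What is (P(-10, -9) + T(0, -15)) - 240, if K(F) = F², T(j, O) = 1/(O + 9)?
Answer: -13003/42 ≈ -309.60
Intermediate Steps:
T(j, O) = 1/(9 + O)
P(J, o) = 9/7 + o*(o + (1 + o)²)/7 (P(J, o) = 9/7 + (o*(o + (1 + o)²))/7 = 9/7 + o*(o + (1 + o)²)/7)
(P(-10, -9) + T(0, -15)) - 240 = ((9/7 + (⅐)*(-9)² + (⅐)*(-9)*(1 - 9)²) + 1/(9 - 15)) - 240 = ((9/7 + (⅐)*81 + (⅐)*(-9)*(-8)²) + 1/(-6)) - 240 = ((9/7 + 81/7 + (⅐)*(-9)*64) - ⅙) - 240 = ((9/7 + 81/7 - 576/7) - ⅙) - 240 = (-486/7 - ⅙) - 240 = -2923/42 - 240 = -13003/42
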